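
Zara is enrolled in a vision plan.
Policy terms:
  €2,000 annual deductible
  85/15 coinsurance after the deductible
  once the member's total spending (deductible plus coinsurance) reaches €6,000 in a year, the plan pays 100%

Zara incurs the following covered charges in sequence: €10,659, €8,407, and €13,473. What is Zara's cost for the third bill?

Bill 1, €10,659: €2,000 finishes the deductible; €8,659 goes to coinsurance; coinsurance €8,659 × 15% = €1,298.85. Cost to member: €3,298.85. OOP to date €3,298.85.
Bill 2, €8,407: deductible already satisfied, so member's share is 15% × €8,407 = €1,261.05. Cost to member: €1,261.05. OOP to date €4,559.90.
Bill 3, €13,473: deductible already satisfied, so member's share is 15% × €13,473 = €2,020.95. OOP would hit €6,580.85 > €6,000, so the cap limits the member to €6,000 − €4,559.90 = €1,440.10.

€1,440.10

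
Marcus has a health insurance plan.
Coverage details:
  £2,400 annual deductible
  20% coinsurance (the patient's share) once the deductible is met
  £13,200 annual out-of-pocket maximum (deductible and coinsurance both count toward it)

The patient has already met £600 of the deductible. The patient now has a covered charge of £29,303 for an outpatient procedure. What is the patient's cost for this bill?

£600 of the £2,400 deductible is already met, leaving £1,800.
That leaves £29,303 − £1,800 = £27,503 for coinsurance.
20% of £27,503 = £5,500.60 falls to the patient.
That puts the patient's cost at £1,800 + £5,500.60 = £7,300.60 before any cap.
Total out-of-pocket so far would be £600 + £7,300.60 = £7,900.60, below the £13,200 cap — no reduction.

£7,300.60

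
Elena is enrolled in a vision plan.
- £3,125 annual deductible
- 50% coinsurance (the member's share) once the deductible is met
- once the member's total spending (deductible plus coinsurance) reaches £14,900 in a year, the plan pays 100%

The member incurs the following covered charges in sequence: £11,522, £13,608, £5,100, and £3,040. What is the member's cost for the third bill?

£772.50

Claim 1 (£11,522): £3,125 to deductible, leaving £8,397; member's 50% is £4,198.50. Member owes £7,323.50 (running OOP £7,323.50).
Claim 2 (£13,608): 50% coinsurance on £13,608 = £6,804. Member pays £6,804; OOP now £14,127.50.
Claim 3 (£5,100): deductible already satisfied, so member's share is 50% × £5,100 = £2,550. OOP would hit £16,677.50 > £14,900, so the cap limits the member to £14,900 − £14,127.50 = £772.50.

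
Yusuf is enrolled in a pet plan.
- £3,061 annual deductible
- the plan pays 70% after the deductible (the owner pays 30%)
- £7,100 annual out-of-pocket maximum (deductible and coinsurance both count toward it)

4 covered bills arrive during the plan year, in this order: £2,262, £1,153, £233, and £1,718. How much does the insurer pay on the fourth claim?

£1,202.60

Bill 1, £2,262: fully absorbed by the deductible. Owner pays £2,262; OOP now £2,262. Plan pays £2,262 − £2,262 = £0.
Bill 2, £1,153: £799 to deductible, leaving £354; 30% of £354 = £106.20. Owner owes £905.20 (running OOP £3,167.20). Plan pays £1,153 − £905.20 = £247.80.
Bill 3, £233: deductible already satisfied, so owner's share is 30% × £233 = £69.90. Cost to owner: £69.90. OOP to date £3,237.10. Plan pays £233 − £69.90 = £163.10.
Bill 4, £1,718: deductible already satisfied, so owner's share is 30% × £1,718 = £515.40. Owner pays £515.40; OOP now £3,752.50. Plan pays £1,718 − £515.40 = £1,202.60.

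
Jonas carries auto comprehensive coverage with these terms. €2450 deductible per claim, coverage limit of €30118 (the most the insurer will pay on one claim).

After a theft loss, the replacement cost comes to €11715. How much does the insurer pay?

€9265

Less the €2450 deductible: €11715 − €2450 = €9265.
That's under the €30118 cap, so the insurer reimburses the full €9265.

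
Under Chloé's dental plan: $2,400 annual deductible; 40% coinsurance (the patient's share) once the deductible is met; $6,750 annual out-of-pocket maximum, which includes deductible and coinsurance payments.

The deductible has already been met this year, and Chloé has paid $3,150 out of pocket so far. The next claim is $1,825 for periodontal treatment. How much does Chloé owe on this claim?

$730

With the deductible met, the entire $1,825 is subject to coinsurance.
40% of $1,825 = $730 falls to the patient.
Cumulative spending $3,150 + $730 = $3,880 stays under the $6,750 maximum.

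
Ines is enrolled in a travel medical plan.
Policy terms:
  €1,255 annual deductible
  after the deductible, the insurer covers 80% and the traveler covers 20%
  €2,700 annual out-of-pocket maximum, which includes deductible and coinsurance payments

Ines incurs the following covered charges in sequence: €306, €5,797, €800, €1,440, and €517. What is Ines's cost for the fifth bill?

Bill 1, €306: entire amount goes to the deductible. Traveler owes €306 (running OOP €306).
Bill 2, €5,797: deductible takes €949, €4,848 remains; coinsurance €4,848 × 20% = €969.60. Traveler owes €1,918.60 (running OOP €2,224.60).
Bill 3, €800: 20% coinsurance on €800 = €160. Traveler pays €160; OOP now €2,384.60.
Bill 4, €1,440: deductible met; 20% of €1,440 = €288. Cost to traveler: €288. OOP to date €2,672.60.
Bill 5, €517: 20% coinsurance on €517 = €103.40. That would push OOP to €2,776, over the €2,700 cap, so traveler pays €2,700 − €2,672.60 = €27.40.

€27.40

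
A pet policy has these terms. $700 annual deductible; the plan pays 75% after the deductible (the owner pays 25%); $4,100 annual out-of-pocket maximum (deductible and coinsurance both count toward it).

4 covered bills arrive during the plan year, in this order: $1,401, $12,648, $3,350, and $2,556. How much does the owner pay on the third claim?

Bill 1, $1,401: deductible takes $700, $701 remains; owner's 25% is $175.25. Cost to owner: $875.25. OOP to date $875.25.
Bill 2, $12,648: deductible met; 25% of $12,648 = $3,162. Owner owes $3,162 (running OOP $4,037.25).
Bill 3, $3,350: 25% coinsurance on $3,350 = $837.50. That would push OOP to $4,874.75, over the $4,100 cap, so owner pays $4,100 − $4,037.25 = $62.75.

$62.75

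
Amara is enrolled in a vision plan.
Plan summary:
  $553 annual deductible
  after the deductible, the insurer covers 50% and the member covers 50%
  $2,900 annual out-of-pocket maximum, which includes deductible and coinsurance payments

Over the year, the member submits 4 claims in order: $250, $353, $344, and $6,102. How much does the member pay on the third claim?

Claim 1 — $250: all of it applies to the deductible. Member pays $250; OOP now $250.
Claim 2 — $353: $303 to deductible, leaving $50; coinsurance $50 × 50% = $25. Member pays $328; OOP now $578.
Claim 3 — $344: deductible already satisfied, so member's share is 50% × $344 = $172. Member owes $172 (running OOP $750).

$172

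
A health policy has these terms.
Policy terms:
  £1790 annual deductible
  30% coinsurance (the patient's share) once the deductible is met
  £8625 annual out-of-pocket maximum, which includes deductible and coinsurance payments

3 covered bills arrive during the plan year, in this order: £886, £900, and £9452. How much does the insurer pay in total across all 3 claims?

Claim 1 (£886): fully absorbed by the deductible. Cost to patient: £886. OOP to date £886. Plan pays £886 − £886 = £0.
Claim 2 (£900): all of it applies to the deductible. Patient pays £900; OOP now £1786. Plan pays £900 − £900 = £0.
Claim 3 (£9452): deductible takes £4, £9448 remains; coinsurance £9448 × 30% = £2834.40. Patient pays £2838.40; OOP now £4624.40. Plan pays £9452 − £2838.40 = £6613.60.
Insurer total: £0 + £0 + £6613.60 = £6613.60.

£6613.60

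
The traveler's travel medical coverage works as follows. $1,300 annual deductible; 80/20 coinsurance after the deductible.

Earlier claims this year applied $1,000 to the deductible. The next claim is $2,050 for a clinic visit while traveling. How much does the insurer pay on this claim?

$1,400

Remaining deductible: $1,300 − $1,000 = $300.
After the $300 deductible portion, $2,050 − $300 = $1,750 is subject to coinsurance.
20% of $1,750 = $350 falls to the traveler.
So the traveler owes $300 + $350 = $650.
The insurer covers the remainder: $2,050 − $650 = $1,400.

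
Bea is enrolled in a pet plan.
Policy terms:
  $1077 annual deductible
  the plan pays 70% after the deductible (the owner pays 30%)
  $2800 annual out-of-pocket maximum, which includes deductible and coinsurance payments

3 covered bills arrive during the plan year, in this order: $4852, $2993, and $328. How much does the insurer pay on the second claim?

Claim 1 — $4852: deductible takes $1077, $3775 remains; coinsurance $3775 × 30% = $1132.50. Cost to owner: $2209.50. OOP to date $2209.50. Insurer: $4852 − $2209.50 = $2642.50.
Claim 2 — $2993: deductible met; 30% of $2993 = $897.90. That would push OOP to $3107.40, over the $2800 cap, so owner pays $2800 − $2209.50 = $590.50. Plan pays $2993 − $590.50 = $2402.50.

$2402.50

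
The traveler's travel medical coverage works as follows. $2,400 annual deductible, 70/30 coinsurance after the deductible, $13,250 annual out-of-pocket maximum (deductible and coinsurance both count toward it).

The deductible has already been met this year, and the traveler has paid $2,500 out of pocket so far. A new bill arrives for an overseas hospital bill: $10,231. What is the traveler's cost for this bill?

$3,069.30

With the deductible met, the entire $10,231 is subject to coinsurance.
30% of $10,231 = $3,069.30 falls to the traveler.
Total out-of-pocket so far would be $2,500 + $3,069.30 = $5,569.30, below the $13,250 cap — no reduction.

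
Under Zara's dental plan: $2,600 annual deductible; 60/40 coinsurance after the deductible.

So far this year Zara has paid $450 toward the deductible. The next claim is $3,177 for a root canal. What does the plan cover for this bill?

$616.20

Remaining deductible: $2,600 − $450 = $2,150.
The remaining $1,027 (= $3,177 − $2,150) moves to coinsurance.
40% of $1,027 = $410.80 falls to the patient.
So the patient owes $2,150 + $410.80 = $2,560.80.
Insurer pays the balance: $3,177 − $2,560.80 = $616.20.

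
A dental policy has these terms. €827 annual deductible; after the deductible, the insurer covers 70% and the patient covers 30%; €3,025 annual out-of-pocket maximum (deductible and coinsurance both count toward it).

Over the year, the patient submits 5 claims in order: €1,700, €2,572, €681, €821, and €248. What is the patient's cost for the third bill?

€204.30

Bill 1, €1,700: €827 to deductible, leaving €873; patient's 30% is €261.90. Patient pays €1,088.90; OOP now €1,088.90.
Bill 2, €2,572: deductible met; 30% of €2,572 = €771.60. Cost to patient: €771.60. OOP to date €1,860.50.
Bill 3, €681: 30% coinsurance on €681 = €204.30. Cost to patient: €204.30. OOP to date €2,064.80.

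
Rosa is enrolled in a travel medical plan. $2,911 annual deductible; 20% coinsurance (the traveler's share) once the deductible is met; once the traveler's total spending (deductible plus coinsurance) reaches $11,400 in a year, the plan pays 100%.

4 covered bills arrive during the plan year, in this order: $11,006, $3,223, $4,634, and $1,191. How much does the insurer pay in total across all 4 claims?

$13,714.40

Claim 1 — $11,006: deductible takes $2,911, $8,095 remains; 20% of $8,095 = $1,619. Traveler pays $4,530; OOP now $4,530. Insurer: $11,006 − $4,530 = $6,476.
Claim 2 — $3,223: deductible already satisfied, so traveler's share is 20% × $3,223 = $644.60. Traveler pays $644.60; OOP now $5,174.60. Plan pays $3,223 − $644.60 = $2,578.40.
Claim 3 — $4,634: deductible met; 20% of $4,634 = $926.80. Cost to traveler: $926.80. OOP to date $6,101.40. Insurer: $4,634 − $926.80 = $3,707.20.
Claim 4 — $1,191: 20% coinsurance on $1,191 = $238.20. Cost to traveler: $238.20. OOP to date $6,339.60. Plan pays $1,191 − $238.20 = $952.80.
Insurer total = bills − traveler's total = $20,054 − $6,339.60 = $13,714.40.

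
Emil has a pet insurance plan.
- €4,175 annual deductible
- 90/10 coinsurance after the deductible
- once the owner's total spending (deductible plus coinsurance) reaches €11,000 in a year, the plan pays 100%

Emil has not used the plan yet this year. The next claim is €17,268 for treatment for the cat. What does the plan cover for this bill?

€11,783.70

Deductible not yet touched, so the first €4,175 of the bill goes to the deductible.
That leaves €17,268 − €4,175 = €13,093 for coinsurance.
10% of €13,093 = €1,309.30 falls to the owner.
So the owner owes €4,175 + €1,309.30 = €5,484.30 before any cap.
Total out-of-pocket so far would be €0 + €5,484.30 = €5,484.30, below the €11,000 cap — no reduction.
The insurer covers the remainder: €17,268 − €5,484.30 = €11,783.70.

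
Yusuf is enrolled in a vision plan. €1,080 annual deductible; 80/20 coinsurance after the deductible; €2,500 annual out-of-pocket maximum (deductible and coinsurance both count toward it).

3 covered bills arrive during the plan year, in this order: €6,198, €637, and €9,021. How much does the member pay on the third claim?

€269

Claim 1 — €6,198: €1,080 finishes the deductible; €5,118 goes to coinsurance; 20% of €5,118 = €1,023.60. Cost to member: €2,103.60. OOP to date €2,103.60.
Claim 2 — €637: deductible met; 20% of €637 = €127.40. Member owes €127.40 (running OOP €2,231).
Claim 3 — €9,021: 20% coinsurance on €9,021 = €1,804.20. That would push OOP to €4,035.20, over the €2,500 cap, so member pays €2,500 − €2,231 = €269.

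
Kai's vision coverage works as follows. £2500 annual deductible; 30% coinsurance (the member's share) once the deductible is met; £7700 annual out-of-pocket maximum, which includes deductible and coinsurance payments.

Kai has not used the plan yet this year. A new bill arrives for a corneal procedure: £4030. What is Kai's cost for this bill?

Nothing has been paid toward the £2500 deductible, so the first £2500 of this charge is applied there.
The remaining £1530 (= £4030 − £2500) moves to coinsurance.
30% of £1530 = £459 falls to the member.
So the member owes £2500 + £459 = £2959 before any cap.
Cumulative spending £0 + £2959 = £2959 stays under the £7700 maximum.

£2959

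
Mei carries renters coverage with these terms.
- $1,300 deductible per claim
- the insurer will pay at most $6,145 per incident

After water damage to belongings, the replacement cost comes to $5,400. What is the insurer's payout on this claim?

$4,100

Less the $1,300 deductible: $5,400 − $1,300 = $4,100.
That's under the $6,145 cap, so the insurer reimburses the full $4,100.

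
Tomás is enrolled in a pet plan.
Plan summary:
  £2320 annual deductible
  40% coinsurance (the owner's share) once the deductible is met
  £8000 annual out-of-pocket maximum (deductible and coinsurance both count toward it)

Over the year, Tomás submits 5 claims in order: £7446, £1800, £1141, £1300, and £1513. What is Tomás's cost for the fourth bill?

Bill 1, £7446: deductible takes £2320, £5126 remains; coinsurance £5126 × 40% = £2050.40. Cost to owner: £4370.40. OOP to date £4370.40.
Bill 2, £1800: deductible met; 40% of £1800 = £720. Owner pays £720; OOP now £5090.40.
Bill 3, £1141: 40% coinsurance on £1141 = £456.40. Owner pays £456.40; OOP now £5546.80.
Bill 4, £1300: deductible already satisfied, so owner's share is 40% × £1300 = £520. Owner owes £520 (running OOP £6066.80).

£520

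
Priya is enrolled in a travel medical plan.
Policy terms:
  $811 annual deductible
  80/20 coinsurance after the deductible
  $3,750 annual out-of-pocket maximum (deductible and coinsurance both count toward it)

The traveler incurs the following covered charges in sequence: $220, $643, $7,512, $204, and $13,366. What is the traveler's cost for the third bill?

Bill 1, $220: fully absorbed by the deductible. Traveler owes $220 (running OOP $220).
Bill 2, $643: $591 to deductible, leaving $52; 20% of $52 = $10.40. Cost to traveler: $601.40. OOP to date $821.40.
Bill 3, $7,512: deductible already satisfied, so traveler's share is 20% × $7,512 = $1,502.40. Cost to traveler: $1,502.40. OOP to date $2,323.80.

$1,502.40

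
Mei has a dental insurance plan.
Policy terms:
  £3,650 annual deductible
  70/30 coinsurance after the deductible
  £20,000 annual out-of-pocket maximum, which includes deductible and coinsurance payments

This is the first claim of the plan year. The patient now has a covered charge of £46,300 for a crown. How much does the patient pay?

£16,445

Deductible not yet touched, so the first £3,650 of the bill goes to the deductible.
After the £3,650 deductible portion, £46,300 − £3,650 = £42,650 is subject to coinsurance.
Patient's 30% share of £42,650 is £12,795.
Patient responsibility before any cap: £3,650 + £12,795 = £16,445.
Total out-of-pocket so far would be £0 + £16,445 = £16,445, below the £20,000 cap — no reduction.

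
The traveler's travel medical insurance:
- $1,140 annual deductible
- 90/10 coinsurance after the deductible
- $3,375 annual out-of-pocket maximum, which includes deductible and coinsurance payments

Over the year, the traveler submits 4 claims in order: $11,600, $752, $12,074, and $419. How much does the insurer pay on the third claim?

Claim 1 ($11,600): deductible takes $1,140, $10,460 remains; traveler's 10% is $1,046. Traveler pays $2,186; OOP now $2,186. Plan pays $11,600 − $2,186 = $9,414.
Claim 2 ($752): deductible met; 10% of $752 = $75.20. Traveler owes $75.20 (running OOP $2,261.20). Insurer: $752 − $75.20 = $676.80.
Claim 3 ($12,074): deductible met; 10% of $12,074 = $1,207.40. That would push OOP to $3,468.60, over the $3,375 cap, so traveler pays $3,375 − $2,261.20 = $1,113.80. Plan pays $12,074 − $1,113.80 = $10,960.20.

$10,960.20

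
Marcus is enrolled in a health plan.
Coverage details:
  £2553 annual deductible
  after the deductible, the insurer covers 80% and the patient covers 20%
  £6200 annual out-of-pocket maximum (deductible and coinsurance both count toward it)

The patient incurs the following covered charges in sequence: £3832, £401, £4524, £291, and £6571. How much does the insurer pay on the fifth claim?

Claim 1 — £3832: £2553 finishes the deductible; £1279 goes to coinsurance; coinsurance £1279 × 20% = £255.80. Patient pays £2808.80; OOP now £2808.80. Insurer: £3832 − £2808.80 = £1023.20.
Claim 2 — £401: deductible met; 20% of £401 = £80.20. Cost to patient: £80.20. OOP to date £2889. Insurer: £401 − £80.20 = £320.80.
Claim 3 — £4524: 20% coinsurance on £4524 = £904.80. Patient pays £904.80; OOP now £3793.80. Insurer: £4524 − £904.80 = £3619.20.
Claim 4 — £291: deductible met; 20% of £291 = £58.20. Patient pays £58.20; OOP now £3852. Plan pays £291 − £58.20 = £232.80.
Claim 5 — £6571: deductible met; 20% of £6571 = £1314.20. Patient owes £1314.20 (running OOP £5166.20). Plan pays £6571 − £1314.20 = £5256.80.

£5256.80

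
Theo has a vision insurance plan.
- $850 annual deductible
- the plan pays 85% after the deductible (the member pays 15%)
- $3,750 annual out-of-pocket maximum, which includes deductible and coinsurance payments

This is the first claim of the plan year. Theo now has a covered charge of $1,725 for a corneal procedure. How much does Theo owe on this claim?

The full $850 deductible is still open; $850 of this bill applies to it.
After the $850 deductible portion, $1,725 − $850 = $875 is subject to coinsurance.
15% of $875 = $131.25 falls to the member.
Member responsibility before any cap: $850 + $131.25 = $981.25.
Year-to-date out-of-pocket becomes $0 + $981.25 = $981.25, still under the $3,750 maximum, so no cap applies.

$981.25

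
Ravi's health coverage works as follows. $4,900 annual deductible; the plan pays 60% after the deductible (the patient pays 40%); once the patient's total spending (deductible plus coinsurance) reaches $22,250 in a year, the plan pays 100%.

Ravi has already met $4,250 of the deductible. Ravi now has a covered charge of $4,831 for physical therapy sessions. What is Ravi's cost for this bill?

$4,250 of the $4,900 deductible is already met, leaving $650.
The remaining $4,181 (= $4,831 − $650) moves to coinsurance.
Patient's 40% share of $4,181 is $1,672.40.
That puts the patient's cost at $650 + $1,672.40 = $2,322.40 before any cap.
Total out-of-pocket so far would be $4,250 + $2,322.40 = $6,572.40, below the $22,250 cap — no reduction.

$2,322.40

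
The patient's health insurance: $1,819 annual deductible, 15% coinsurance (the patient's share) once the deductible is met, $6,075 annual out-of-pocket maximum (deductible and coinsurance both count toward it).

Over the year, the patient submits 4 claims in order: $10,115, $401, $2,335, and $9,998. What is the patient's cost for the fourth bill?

Claim 1 ($10,115): $1,819 to deductible, leaving $8,296; coinsurance $8,296 × 15% = $1,244.40. Cost to patient: $3,063.40. OOP to date $3,063.40.
Claim 2 ($401): deductible already satisfied, so patient's share is 15% × $401 = $60.15. Cost to patient: $60.15. OOP to date $3,123.55.
Claim 3 ($2,335): deductible met; 15% of $2,335 = $350.25. Patient owes $350.25 (running OOP $3,473.80).
Claim 4 ($9,998): deductible already satisfied, so patient's share is 15% × $9,998 = $1,499.70. Patient owes $1,499.70 (running OOP $4,973.50).

$1,499.70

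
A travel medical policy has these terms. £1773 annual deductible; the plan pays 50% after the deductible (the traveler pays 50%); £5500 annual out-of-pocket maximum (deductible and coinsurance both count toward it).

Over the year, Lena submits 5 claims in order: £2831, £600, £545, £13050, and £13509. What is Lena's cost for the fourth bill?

£2625.50

Bill 1, £2831: £1773 finishes the deductible; £1058 goes to coinsurance; coinsurance £1058 × 50% = £529. Traveler owes £2302 (running OOP £2302).
Bill 2, £600: deductible already satisfied, so traveler's share is 50% × £600 = £300. Traveler owes £300 (running OOP £2602).
Bill 3, £545: deductible met; 50% of £545 = £272.50. Traveler owes £272.50 (running OOP £2874.50).
Bill 4, £13050: deductible met; 50% of £13050 = £6525. OOP would hit £9399.50 > £5500, so the cap limits the traveler to £5500 − £2874.50 = £2625.50.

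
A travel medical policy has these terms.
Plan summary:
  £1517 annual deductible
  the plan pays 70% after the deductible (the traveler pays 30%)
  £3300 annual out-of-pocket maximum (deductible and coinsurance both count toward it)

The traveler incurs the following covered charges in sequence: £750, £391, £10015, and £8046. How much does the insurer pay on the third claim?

£7856

Claim 1 — £750: all of it applies to the deductible. Cost to traveler: £750. OOP to date £750. Insurer: £750 − £750 = £0.
Claim 2 — £391: entire amount goes to the deductible. Traveler owes £391 (running OOP £1141). Plan pays £391 − £391 = £0.
Claim 3 — £10015: £376 finishes the deductible; £9639 goes to coinsurance; traveler's 30% is £2891.70. Together that's £376 + £2891.70 = £3267.70. That would push OOP to £4408.70, over the £3300 cap, so traveler pays £3300 − £1141 = £2159. Insurer: £10015 − £2159 = £7856.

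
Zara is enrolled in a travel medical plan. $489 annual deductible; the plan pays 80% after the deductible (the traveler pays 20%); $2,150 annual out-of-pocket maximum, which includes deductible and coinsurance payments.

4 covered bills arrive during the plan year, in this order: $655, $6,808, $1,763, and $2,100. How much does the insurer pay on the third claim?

$1,496.80

#1 ($655): deductible takes $489, $166 remains; coinsurance $166 × 20% = $33.20. Traveler pays $522.20; OOP now $522.20. Insurer: $655 − $522.20 = $132.80.
#2 ($6,808): deductible met; 20% of $6,808 = $1,361.60. Traveler owes $1,361.60 (running OOP $1,883.80). Insurer: $6,808 − $1,361.60 = $5,446.40.
#3 ($1,763): 20% coinsurance on $1,763 = $352.60. OOP would hit $2,236.40 > $2,150, so the cap limits the traveler to $2,150 − $1,883.80 = $266.20. Plan pays $1,763 − $266.20 = $1,496.80.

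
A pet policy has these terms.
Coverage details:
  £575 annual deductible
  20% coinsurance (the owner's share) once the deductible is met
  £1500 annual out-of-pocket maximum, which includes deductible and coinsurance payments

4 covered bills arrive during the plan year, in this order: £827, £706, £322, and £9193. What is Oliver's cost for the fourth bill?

#1 (£827): £575 finishes the deductible; £252 goes to coinsurance; coinsurance £252 × 20% = £50.40. Owner owes £625.40 (running OOP £625.40).
#2 (£706): deductible met; 20% of £706 = £141.20. Owner owes £141.20 (running OOP £766.60).
#3 (£322): deductible already satisfied, so owner's share is 20% × £322 = £64.40. Cost to owner: £64.40. OOP to date £831.
#4 (£9193): 20% coinsurance on £9193 = £1838.60. Adding that to £831 gives £2669.60, past the £1500 cap; owner pays only £1500 − £831 = £669.

£669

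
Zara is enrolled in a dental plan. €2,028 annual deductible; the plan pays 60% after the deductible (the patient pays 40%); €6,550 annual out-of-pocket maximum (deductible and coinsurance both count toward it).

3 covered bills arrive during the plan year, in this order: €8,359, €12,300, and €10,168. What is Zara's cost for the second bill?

€1,989.60

Bill 1, €8,359: €2,028 to deductible, leaving €6,331; 40% of €6,331 = €2,532.40. Patient owes €4,560.40 (running OOP €4,560.40).
Bill 2, €12,300: deductible met; 40% of €12,300 = €4,920. Adding that to €4,560.40 gives €9,480.40, past the €6,550 cap; patient pays only €6,550 − €4,560.40 = €1,989.60.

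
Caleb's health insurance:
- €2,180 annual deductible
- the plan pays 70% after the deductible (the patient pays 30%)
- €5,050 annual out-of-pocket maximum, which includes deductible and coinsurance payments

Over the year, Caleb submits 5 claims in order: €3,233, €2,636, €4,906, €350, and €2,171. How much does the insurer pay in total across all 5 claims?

Bill 1, €3,233: €2,180 to deductible, leaving €1,053; patient's 30% is €315.90. Patient owes €2,495.90 (running OOP €2,495.90). Insurer: €3,233 − €2,495.90 = €737.10.
Bill 2, €2,636: 30% coinsurance on €2,636 = €790.80. Cost to patient: €790.80. OOP to date €3,286.70. Plan pays €2,636 − €790.80 = €1,845.20.
Bill 3, €4,906: deductible already satisfied, so patient's share is 30% × €4,906 = €1,471.80. Patient pays €1,471.80; OOP now €4,758.50. Plan pays €4,906 − €1,471.80 = €3,434.20.
Bill 4, €350: deductible already satisfied, so patient's share is 30% × €350 = €105. Cost to patient: €105. OOP to date €4,863.50. Insurer: €350 − €105 = €245.
Bill 5, €2,171: deductible already satisfied, so patient's share is 30% × €2,171 = €651.30. OOP would hit €5,514.80 > €5,050, so the cap limits the patient to €5,050 − €4,863.50 = €186.50. Plan pays €2,171 − €186.50 = €1,984.50.
Insurer total: €737.10 + €1,845.20 + €3,434.20 + €245 + €1,984.50 = €8,246.

€8,246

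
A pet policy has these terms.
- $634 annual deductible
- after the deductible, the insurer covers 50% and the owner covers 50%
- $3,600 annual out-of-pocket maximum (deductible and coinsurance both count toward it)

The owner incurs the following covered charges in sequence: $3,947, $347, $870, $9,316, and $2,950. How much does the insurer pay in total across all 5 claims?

#1 ($3,947): $634 finishes the deductible; $3,313 goes to coinsurance; owner's 50% is $1,656.50. Owner pays $2,290.50; OOP now $2,290.50. Plan pays $3,947 − $2,290.50 = $1,656.50.
#2 ($347): 50% coinsurance on $347 = $173.50. Owner pays $173.50; OOP now $2,464. Insurer: $347 − $173.50 = $173.50.
#3 ($870): deductible met; 50% of $870 = $435. Owner owes $435 (running OOP $2,899). Plan pays $870 − $435 = $435.
#4 ($9,316): deductible already satisfied, so owner's share is 50% × $9,316 = $4,658. OOP would hit $7,557 > $3,600, so the cap limits the owner to $3,600 − $2,899 = $701. Plan pays $9,316 − $701 = $8,615.
#5 ($2,950): deductible already satisfied, so owner's share is 50% × $2,950 = $1,475. OOP would hit $5,075 > $3,600, so the cap limits the owner to $3,600 − $3,600 = $0. Plan pays $2,950 − $0 = $2,950.
Insurer total = bills − owner's total = $17,430 − $3,600 = $13,830.

$13,830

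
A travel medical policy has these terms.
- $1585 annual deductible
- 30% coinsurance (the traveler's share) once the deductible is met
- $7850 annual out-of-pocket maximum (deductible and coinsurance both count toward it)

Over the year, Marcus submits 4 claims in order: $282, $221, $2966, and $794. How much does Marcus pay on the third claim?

Claim 1 ($282): all of it applies to the deductible. Traveler pays $282; OOP now $282.
Claim 2 ($221): entire amount goes to the deductible. Traveler owes $221 (running OOP $503).
Claim 3 ($2966): $1082 finishes the deductible; $1884 goes to coinsurance; coinsurance $1884 × 30% = $565.20. Traveler owes $1647.20 (running OOP $2150.20).

$1647.20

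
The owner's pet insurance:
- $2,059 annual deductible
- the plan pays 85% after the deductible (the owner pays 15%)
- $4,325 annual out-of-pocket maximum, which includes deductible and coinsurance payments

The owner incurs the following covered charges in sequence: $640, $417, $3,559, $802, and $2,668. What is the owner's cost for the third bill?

#1 ($640): fully absorbed by the deductible. Cost to owner: $640. OOP to date $640.
#2 ($417): entire amount goes to the deductible. Owner pays $417; OOP now $1,057.
#3 ($3,559): $1,002 to deductible, leaving $2,557; coinsurance $2,557 × 15% = $383.55. Cost to owner: $1,385.55. OOP to date $2,442.55.

$1,385.55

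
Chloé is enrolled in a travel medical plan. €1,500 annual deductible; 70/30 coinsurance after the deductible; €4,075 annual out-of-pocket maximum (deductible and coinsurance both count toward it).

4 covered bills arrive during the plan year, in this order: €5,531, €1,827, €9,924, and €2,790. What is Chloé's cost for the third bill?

Claim 1 — €5,531: €1,500 to deductible, leaving €4,031; 30% of €4,031 = €1,209.30. Traveler owes €2,709.30 (running OOP €2,709.30).
Claim 2 — €1,827: 30% coinsurance on €1,827 = €548.10. Cost to traveler: €548.10. OOP to date €3,257.40.
Claim 3 — €9,924: deductible met; 30% of €9,924 = €2,977.20. OOP would hit €6,234.60 > €4,075, so the cap limits the traveler to €4,075 − €3,257.40 = €817.60.

€817.60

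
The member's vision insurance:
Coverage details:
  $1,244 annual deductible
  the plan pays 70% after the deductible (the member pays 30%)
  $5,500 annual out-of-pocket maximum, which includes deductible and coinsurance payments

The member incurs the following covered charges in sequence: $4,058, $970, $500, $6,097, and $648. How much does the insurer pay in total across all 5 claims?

$7,720.30

Bill 1, $4,058: $1,244 finishes the deductible; $2,814 goes to coinsurance; member's 30% is $844.20. Cost to member: $2,088.20. OOP to date $2,088.20. Plan pays $4,058 − $2,088.20 = $1,969.80.
Bill 2, $970: 30% coinsurance on $970 = $291. Member pays $291; OOP now $2,379.20. Insurer: $970 − $291 = $679.
Bill 3, $500: deductible met; 30% of $500 = $150. Member owes $150 (running OOP $2,529.20). Insurer: $500 − $150 = $350.
Bill 4, $6,097: 30% coinsurance on $6,097 = $1,829.10. Cost to member: $1,829.10. OOP to date $4,358.30. Plan pays $6,097 − $1,829.10 = $4,267.90.
Bill 5, $648: 30% coinsurance on $648 = $194.40. Member owes $194.40 (running OOP $4,552.70). Plan pays $648 − $194.40 = $453.60.
Insurer total = bills − member's total = $12,273 − $4,552.70 = $7,720.30.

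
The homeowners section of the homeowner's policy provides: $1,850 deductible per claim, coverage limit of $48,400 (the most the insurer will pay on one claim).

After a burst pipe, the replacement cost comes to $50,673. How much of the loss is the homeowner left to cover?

After the deductible, $50,673 − $1,850 = $48,823 remains.
$48,823 exceeds the $48,400 limit, so the insurer pays the limit: $48,400.
Homeowner's share is the uncovered remainder: $50,673 − $48,400 = $2,273.

$2,273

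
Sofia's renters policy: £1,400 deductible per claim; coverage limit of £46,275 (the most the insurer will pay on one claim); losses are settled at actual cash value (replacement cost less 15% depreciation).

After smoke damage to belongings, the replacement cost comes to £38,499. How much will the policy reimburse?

£31,324.15

Actual cash value after 15% depreciation: £38,499 × 85% = £32,724.15.
Less the £1,400 deductible: £32,724.15 − £1,400 = £31,324.15.
£31,324.15 ≤ £46,275, so the limit doesn't bind; insurer pays £31,324.15.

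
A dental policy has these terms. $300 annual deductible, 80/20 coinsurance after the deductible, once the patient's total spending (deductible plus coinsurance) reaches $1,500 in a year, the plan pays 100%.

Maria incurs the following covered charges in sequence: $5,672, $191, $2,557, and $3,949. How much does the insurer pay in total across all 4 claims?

Bill 1, $5,672: $300 to deductible, leaving $5,372; coinsurance $5,372 × 20% = $1,074.40. Cost to patient: $1,374.40. OOP to date $1,374.40. Insurer: $5,672 − $1,374.40 = $4,297.60.
Bill 2, $191: 20% coinsurance on $191 = $38.20. Patient pays $38.20; OOP now $1,412.60. Plan pays $191 − $38.20 = $152.80.
Bill 3, $2,557: deductible met; 20% of $2,557 = $511.40. That would push OOP to $1,924, over the $1,500 cap, so patient pays $1,500 − $1,412.60 = $87.40. Insurer: $2,557 − $87.40 = $2,469.60.
Bill 4, $3,949: deductible already satisfied, so patient's share is 20% × $3,949 = $789.80. That would push OOP to $2,289.80, over the $1,500 cap, so patient pays $1,500 − $1,500 = $0. Insurer: $3,949 − $0 = $3,949.
Insurer total = bills − patient's total = $12,369 − $1,500 = $10,869.

$10,869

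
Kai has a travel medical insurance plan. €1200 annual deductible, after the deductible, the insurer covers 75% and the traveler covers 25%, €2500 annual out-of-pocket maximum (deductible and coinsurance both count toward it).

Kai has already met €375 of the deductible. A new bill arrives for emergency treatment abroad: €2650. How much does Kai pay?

€1281.25

€375 of the €1200 deductible is already met, leaving €825.
After the €825 deductible portion, €2650 − €825 = €1825 is subject to coinsurance.
Coinsurance: €1825 × 25% = €456.25.
That puts the traveler's cost at €825 + €456.25 = €1281.25 before any cap.
Cumulative spending €375 + €1281.25 = €1656.25 stays under the €2500 maximum.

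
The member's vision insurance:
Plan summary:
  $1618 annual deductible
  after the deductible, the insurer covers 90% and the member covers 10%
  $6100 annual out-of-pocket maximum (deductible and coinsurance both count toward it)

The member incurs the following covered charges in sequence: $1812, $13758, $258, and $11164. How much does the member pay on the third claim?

$25.80

Bill 1, $1812: deductible takes $1618, $194 remains; 10% of $194 = $19.40. Member pays $1637.40; OOP now $1637.40.
Bill 2, $13758: deductible met; 10% of $13758 = $1375.80. Member pays $1375.80; OOP now $3013.20.
Bill 3, $258: 10% coinsurance on $258 = $25.80. Cost to member: $25.80. OOP to date $3039.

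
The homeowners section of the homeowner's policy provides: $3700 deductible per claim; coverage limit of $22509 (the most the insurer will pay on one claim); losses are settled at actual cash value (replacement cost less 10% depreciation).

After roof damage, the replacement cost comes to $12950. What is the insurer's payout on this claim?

$7955

Depreciate 10%: the covered value is $12950 × 0.9 = $11655.
Subtract the deductible: $11655 − $3700 = $7955.
$7955 is within the $22509 limit, so the insurer pays $7955.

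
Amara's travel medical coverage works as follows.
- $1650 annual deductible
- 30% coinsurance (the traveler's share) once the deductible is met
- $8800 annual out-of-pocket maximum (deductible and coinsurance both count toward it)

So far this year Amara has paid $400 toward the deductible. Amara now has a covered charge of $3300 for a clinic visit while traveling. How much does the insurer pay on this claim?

$1435

Deductible still to meet: $1650 − $400 = $1250.
After the $1250 deductible portion, $3300 − $1250 = $2050 is subject to coinsurance.
30% of $2050 = $615 falls to the traveler.
Traveler responsibility before any cap: $1250 + $615 = $1865.
Cumulative spending $400 + $1865 = $2265 stays under the $8800 maximum.
The insurer covers the remainder: $3300 − $1865 = $1435.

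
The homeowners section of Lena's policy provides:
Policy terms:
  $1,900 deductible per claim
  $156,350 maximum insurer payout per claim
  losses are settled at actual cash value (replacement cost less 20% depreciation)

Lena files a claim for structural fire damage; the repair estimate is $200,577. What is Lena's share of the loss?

$44,227

Actual cash value after 20% depreciation: $200,577 × 80% = $160,461.60.
Subtract the deductible: $160,461.60 − $1,900 = $158,561.60.
$158,561.60 exceeds the $156,350 limit, so the insurer pays the limit: $156,350.
Out of pocket: $200,577 − $156,350 = $44,227.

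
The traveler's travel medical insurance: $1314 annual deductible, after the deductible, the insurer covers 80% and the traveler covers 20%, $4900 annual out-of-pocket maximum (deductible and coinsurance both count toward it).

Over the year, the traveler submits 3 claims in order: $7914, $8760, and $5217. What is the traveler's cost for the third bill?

$514

#1 ($7914): $1314 to deductible, leaving $6600; traveler's 20% is $1320. Cost to traveler: $2634. OOP to date $2634.
#2 ($8760): 20% coinsurance on $8760 = $1752. Traveler owes $1752 (running OOP $4386).
#3 ($5217): 20% coinsurance on $5217 = $1043.40. OOP would hit $5429.40 > $4900, so the cap limits the traveler to $4900 − $4386 = $514.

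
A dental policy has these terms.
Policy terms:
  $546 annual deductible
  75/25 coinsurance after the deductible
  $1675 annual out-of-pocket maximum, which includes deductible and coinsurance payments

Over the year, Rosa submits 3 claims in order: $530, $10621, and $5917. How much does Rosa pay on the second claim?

Claim 1 ($530): fully absorbed by the deductible. Patient owes $530 (running OOP $530).
Claim 2 ($10621): $16 to deductible, leaving $10605; coinsurance $10605 × 25% = $2651.25. Claim cost before the cap: $16 + $2651.25 = $2667.25. That would push OOP to $3197.25, over the $1675 cap, so patient pays $1675 − $530 = $1145.

$1145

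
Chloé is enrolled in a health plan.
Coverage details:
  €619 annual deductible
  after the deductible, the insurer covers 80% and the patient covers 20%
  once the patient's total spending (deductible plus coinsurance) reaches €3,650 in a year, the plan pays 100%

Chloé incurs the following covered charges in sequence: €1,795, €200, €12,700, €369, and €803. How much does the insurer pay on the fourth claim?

Claim 1 — €1,795: deductible takes €619, €1,176 remains; patient's 20% is €235.20. Patient owes €854.20 (running OOP €854.20). Insurer: €1,795 − €854.20 = €940.80.
Claim 2 — €200: 20% coinsurance on €200 = €40. Patient pays €40; OOP now €894.20. Insurer: €200 − €40 = €160.
Claim 3 — €12,700: deductible already satisfied, so patient's share is 20% × €12,700 = €2,540. Patient owes €2,540 (running OOP €3,434.20). Insurer: €12,700 − €2,540 = €10,160.
Claim 4 — €369: deductible already satisfied, so patient's share is 20% × €369 = €73.80. Cost to patient: €73.80. OOP to date €3,508. Plan pays €369 − €73.80 = €295.20.

€295.20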